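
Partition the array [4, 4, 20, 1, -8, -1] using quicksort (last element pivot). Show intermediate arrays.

Partition 1: pivot=-1 at index 1 -> [-8, -1, 20, 1, 4, 4]
Partition 2: pivot=4 at index 4 -> [-8, -1, 1, 4, 4, 20]
Partition 3: pivot=4 at index 3 -> [-8, -1, 1, 4, 4, 20]


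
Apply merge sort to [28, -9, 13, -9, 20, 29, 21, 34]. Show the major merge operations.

Divide and conquer:
  Merge [28] + [-9] -> [-9, 28]
  Merge [13] + [-9] -> [-9, 13]
  Merge [-9, 28] + [-9, 13] -> [-9, -9, 13, 28]
  Merge [20] + [29] -> [20, 29]
  Merge [21] + [34] -> [21, 34]
  Merge [20, 29] + [21, 34] -> [20, 21, 29, 34]
  Merge [-9, -9, 13, 28] + [20, 21, 29, 34] -> [-9, -9, 13, 20, 21, 28, 29, 34]


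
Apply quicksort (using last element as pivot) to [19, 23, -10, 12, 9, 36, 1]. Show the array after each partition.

Partition 1: pivot=1 at index 1 -> [-10, 1, 19, 12, 9, 36, 23]
Partition 2: pivot=23 at index 5 -> [-10, 1, 19, 12, 9, 23, 36]
Partition 3: pivot=9 at index 2 -> [-10, 1, 9, 12, 19, 23, 36]
Partition 4: pivot=19 at index 4 -> [-10, 1, 9, 12, 19, 23, 36]


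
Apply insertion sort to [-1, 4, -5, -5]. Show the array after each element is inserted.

First element -1 is already 'sorted'
Insert 4: shifted 0 elements -> [-1, 4, -5, -5]
Insert -5: shifted 2 elements -> [-5, -1, 4, -5]
Insert -5: shifted 2 elements -> [-5, -5, -1, 4]


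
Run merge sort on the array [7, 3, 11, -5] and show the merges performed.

Divide and conquer:
  Merge [7] + [3] -> [3, 7]
  Merge [11] + [-5] -> [-5, 11]
  Merge [3, 7] + [-5, 11] -> [-5, 3, 7, 11]


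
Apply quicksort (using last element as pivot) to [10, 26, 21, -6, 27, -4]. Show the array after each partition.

Partition 1: pivot=-4 at index 1 -> [-6, -4, 21, 10, 27, 26]
Partition 2: pivot=26 at index 4 -> [-6, -4, 21, 10, 26, 27]
Partition 3: pivot=10 at index 2 -> [-6, -4, 10, 21, 26, 27]


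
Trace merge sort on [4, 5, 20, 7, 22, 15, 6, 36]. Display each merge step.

Divide and conquer:
  Merge [4] + [5] -> [4, 5]
  Merge [20] + [7] -> [7, 20]
  Merge [4, 5] + [7, 20] -> [4, 5, 7, 20]
  Merge [22] + [15] -> [15, 22]
  Merge [6] + [36] -> [6, 36]
  Merge [15, 22] + [6, 36] -> [6, 15, 22, 36]
  Merge [4, 5, 7, 20] + [6, 15, 22, 36] -> [4, 5, 6, 7, 15, 20, 22, 36]


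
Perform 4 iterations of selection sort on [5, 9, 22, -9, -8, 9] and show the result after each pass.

Pass 1: Select minimum -9 at index 3, swap -> [-9, 9, 22, 5, -8, 9]
Pass 2: Select minimum -8 at index 4, swap -> [-9, -8, 22, 5, 9, 9]
Pass 3: Select minimum 5 at index 3, swap -> [-9, -8, 5, 22, 9, 9]
Pass 4: Select minimum 9 at index 4, swap -> [-9, -8, 5, 9, 22, 9]


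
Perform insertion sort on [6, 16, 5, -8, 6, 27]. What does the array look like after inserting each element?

First element 6 is already 'sorted'
Insert 16: shifted 0 elements -> [6, 16, 5, -8, 6, 27]
Insert 5: shifted 2 elements -> [5, 6, 16, -8, 6, 27]
Insert -8: shifted 3 elements -> [-8, 5, 6, 16, 6, 27]
Insert 6: shifted 1 elements -> [-8, 5, 6, 6, 16, 27]
Insert 27: shifted 0 elements -> [-8, 5, 6, 6, 16, 27]


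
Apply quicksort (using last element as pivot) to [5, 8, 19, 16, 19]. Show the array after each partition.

Partition 1: pivot=19 at index 4 -> [5, 8, 19, 16, 19]
Partition 2: pivot=16 at index 2 -> [5, 8, 16, 19, 19]
Partition 3: pivot=8 at index 1 -> [5, 8, 16, 19, 19]


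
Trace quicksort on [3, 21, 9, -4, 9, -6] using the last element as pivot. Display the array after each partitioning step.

Partition 1: pivot=-6 at index 0 -> [-6, 21, 9, -4, 9, 3]
Partition 2: pivot=3 at index 2 -> [-6, -4, 3, 21, 9, 9]
Partition 3: pivot=9 at index 4 -> [-6, -4, 3, 9, 9, 21]


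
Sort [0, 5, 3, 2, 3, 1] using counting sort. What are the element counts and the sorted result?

Count array: [1, 1, 1, 2, 0, 1]
(count[i] = number of elements equal to i)
Cumulative count: [1, 2, 3, 5, 5, 6]
Sorted: [0, 1, 2, 3, 3, 5]


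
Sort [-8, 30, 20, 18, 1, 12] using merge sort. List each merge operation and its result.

Divide and conquer:
  Merge [30] + [20] -> [20, 30]
  Merge [-8] + [20, 30] -> [-8, 20, 30]
  Merge [1] + [12] -> [1, 12]
  Merge [18] + [1, 12] -> [1, 12, 18]
  Merge [-8, 20, 30] + [1, 12, 18] -> [-8, 1, 12, 18, 20, 30]


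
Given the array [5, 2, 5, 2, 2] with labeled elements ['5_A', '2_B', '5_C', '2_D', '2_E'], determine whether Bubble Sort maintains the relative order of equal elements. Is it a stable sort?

Trace Bubble Sort on the labeled array (the key is the number; the letter only tracks identity):
  After pass 1: [2_B, 5_A, 2_D, 2_E, 5_C]
  After pass 2: [2_B, 2_D, 2_E, 5_A, 5_C]
  After pass 3: [2_B, 2_D, 2_E, 5_A, 5_C] (no swaps, done)
Final order: [2_B, 2_D, 2_E, 5_A, 5_C]
Equal keys:
  value 2: originally 2_B, 2_D, 2_E; after sorting 2_B, 2_D, 2_E -> order preserved
  value 5: originally 5_A, 5_C; after sorting 5_A, 5_C -> order preserved
All equal keys kept their original relative order. Bubble Sort is stable: it only swaps adjacent elements when the left one is strictly greater, so equal keys never move past each other.
Answer: Stable


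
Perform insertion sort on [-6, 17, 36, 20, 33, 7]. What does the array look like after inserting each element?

First element -6 is already 'sorted'
Insert 17: shifted 0 elements -> [-6, 17, 36, 20, 33, 7]
Insert 36: shifted 0 elements -> [-6, 17, 36, 20, 33, 7]
Insert 20: shifted 1 elements -> [-6, 17, 20, 36, 33, 7]
Insert 33: shifted 1 elements -> [-6, 17, 20, 33, 36, 7]
Insert 7: shifted 4 elements -> [-6, 7, 17, 20, 33, 36]


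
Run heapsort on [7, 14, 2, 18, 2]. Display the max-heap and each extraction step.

Build heap: [18, 14, 2, 7, 2]
Extract 18: [14, 7, 2, 2, 18]
Extract 14: [7, 2, 2, 14, 18]
Extract 7: [2, 2, 7, 14, 18]
Extract 2: [2, 2, 7, 14, 18]


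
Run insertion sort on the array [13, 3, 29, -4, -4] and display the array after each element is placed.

First element 13 is already 'sorted'
Insert 3: shifted 1 elements -> [3, 13, 29, -4, -4]
Insert 29: shifted 0 elements -> [3, 13, 29, -4, -4]
Insert -4: shifted 3 elements -> [-4, 3, 13, 29, -4]
Insert -4: shifted 3 elements -> [-4, -4, 3, 13, 29]


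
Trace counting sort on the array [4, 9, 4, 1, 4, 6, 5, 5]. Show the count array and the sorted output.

Count array: [0, 1, 0, 0, 3, 2, 1, 0, 0, 1]
(count[i] = number of elements equal to i)
Cumulative count: [0, 1, 1, 1, 4, 6, 7, 7, 7, 8]
Sorted: [1, 4, 4, 4, 5, 5, 6, 9]


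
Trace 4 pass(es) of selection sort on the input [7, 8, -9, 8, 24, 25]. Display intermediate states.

Pass 1: Select minimum -9 at index 2, swap -> [-9, 8, 7, 8, 24, 25]
Pass 2: Select minimum 7 at index 2, swap -> [-9, 7, 8, 8, 24, 25]
Pass 3: Select minimum 8 at index 2, swap -> [-9, 7, 8, 8, 24, 25]
Pass 4: Select minimum 8 at index 3, swap -> [-9, 7, 8, 8, 24, 25]


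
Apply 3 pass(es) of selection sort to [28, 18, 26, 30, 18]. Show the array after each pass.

Pass 1: Select minimum 18 at index 1, swap -> [18, 28, 26, 30, 18]
Pass 2: Select minimum 18 at index 4, swap -> [18, 18, 26, 30, 28]
Pass 3: Select minimum 26 at index 2, swap -> [18, 18, 26, 30, 28]


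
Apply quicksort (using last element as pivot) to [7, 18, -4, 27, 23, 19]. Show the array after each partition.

Partition 1: pivot=19 at index 3 -> [7, 18, -4, 19, 23, 27]
Partition 2: pivot=-4 at index 0 -> [-4, 18, 7, 19, 23, 27]
Partition 3: pivot=7 at index 1 -> [-4, 7, 18, 19, 23, 27]
Partition 4: pivot=27 at index 5 -> [-4, 7, 18, 19, 23, 27]


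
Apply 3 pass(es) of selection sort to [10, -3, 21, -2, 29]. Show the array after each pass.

Pass 1: Select minimum -3 at index 1, swap -> [-3, 10, 21, -2, 29]
Pass 2: Select minimum -2 at index 3, swap -> [-3, -2, 21, 10, 29]
Pass 3: Select minimum 10 at index 3, swap -> [-3, -2, 10, 21, 29]


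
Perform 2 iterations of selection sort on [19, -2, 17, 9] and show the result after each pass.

Pass 1: Select minimum -2 at index 1, swap -> [-2, 19, 17, 9]
Pass 2: Select minimum 9 at index 3, swap -> [-2, 9, 17, 19]


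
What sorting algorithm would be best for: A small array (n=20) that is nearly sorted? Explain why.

Best choice: Insertion sort
Reason: Insertion sort is O(n) for nearly sorted arrays and has low overhead


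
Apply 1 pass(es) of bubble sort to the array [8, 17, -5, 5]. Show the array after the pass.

After pass 1: [8, -5, 5, 17] (2 swaps)
Total swaps: 2


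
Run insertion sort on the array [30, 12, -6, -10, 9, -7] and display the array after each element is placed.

First element 30 is already 'sorted'
Insert 12: shifted 1 elements -> [12, 30, -6, -10, 9, -7]
Insert -6: shifted 2 elements -> [-6, 12, 30, -10, 9, -7]
Insert -10: shifted 3 elements -> [-10, -6, 12, 30, 9, -7]
Insert 9: shifted 2 elements -> [-10, -6, 9, 12, 30, -7]
Insert -7: shifted 4 elements -> [-10, -7, -6, 9, 12, 30]


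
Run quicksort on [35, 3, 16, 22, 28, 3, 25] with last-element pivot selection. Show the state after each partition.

Partition 1: pivot=25 at index 4 -> [3, 16, 22, 3, 25, 35, 28]
Partition 2: pivot=3 at index 1 -> [3, 3, 22, 16, 25, 35, 28]
Partition 3: pivot=16 at index 2 -> [3, 3, 16, 22, 25, 35, 28]
Partition 4: pivot=28 at index 5 -> [3, 3, 16, 22, 25, 28, 35]


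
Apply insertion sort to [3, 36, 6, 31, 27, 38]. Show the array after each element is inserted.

First element 3 is already 'sorted'
Insert 36: shifted 0 elements -> [3, 36, 6, 31, 27, 38]
Insert 6: shifted 1 elements -> [3, 6, 36, 31, 27, 38]
Insert 31: shifted 1 elements -> [3, 6, 31, 36, 27, 38]
Insert 27: shifted 2 elements -> [3, 6, 27, 31, 36, 38]
Insert 38: shifted 0 elements -> [3, 6, 27, 31, 36, 38]


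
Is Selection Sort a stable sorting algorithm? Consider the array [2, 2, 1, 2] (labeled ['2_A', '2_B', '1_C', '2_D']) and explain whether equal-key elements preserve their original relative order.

Trace Selection Sort on the labeled array (the key is the number; the letter only tracks identity):
  Pass 1: minimum of unsorted part is 1_C at index 2; swap it with 2_A at index 0 -> [1_C, 2_B, 2_A, 2_D]
  Pass 2: minimum 2_B is already at index 1; no swap -> [1_C, 2_B, 2_A, 2_D]
  Pass 3: minimum 2_A is already at index 2; no swap -> [1_C, 2_B, 2_A, 2_D]
Final order: [1_C, 2_B, 2_A, 2_D]
Equal keys:
  value 2: originally 2_A, 2_B, 2_D; after sorting 2_B, 2_A, 2_D -> order changed
Equal keys were reordered, so Selection Sort is not stable: the long-range swap that moves the minimum into place can carry an element past an equal key. (One such input is enough; an unstable sort may happen to preserve order on other inputs, but it gives no guarantee.)
Answer: Not stable


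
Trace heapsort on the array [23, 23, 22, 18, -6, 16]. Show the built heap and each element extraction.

Build heap: [23, 23, 22, 18, -6, 16]
Extract 23: [23, 18, 22, 16, -6, 23]
Extract 23: [22, 18, -6, 16, 23, 23]
Extract 22: [18, 16, -6, 22, 23, 23]
Extract 18: [16, -6, 18, 22, 23, 23]
Extract 16: [-6, 16, 18, 22, 23, 23]


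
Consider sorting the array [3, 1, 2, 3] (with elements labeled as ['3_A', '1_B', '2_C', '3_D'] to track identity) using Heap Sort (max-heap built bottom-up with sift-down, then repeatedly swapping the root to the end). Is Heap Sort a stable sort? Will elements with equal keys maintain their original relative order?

Trace Heap Sort on the labeled array (the key is the number; the letter only tracks identity):
  Build max-heap: [3_A, 3_D, 2_C, 1_B]
  Swap root 3_A to index 3, re-heapify first 3 -> [3_D, 1_B, 2_C, 3_A]
  Swap root 3_D to index 2, re-heapify first 2 -> [2_C, 1_B, 3_D, 3_A]
  Swap root 2_C to index 1, re-heapify first 1 -> [1_B, 2_C, 3_D, 3_A]
Final order: [1_B, 2_C, 3_D, 3_A]
Equal keys:
  value 3: originally 3_A, 3_D; after sorting 3_D, 3_A -> order changed
Equal keys were reordered, so Heap Sort is not stable: heap construction and root-to-end swaps move elements without regard to the original order of equal keys. (One such input is enough; an unstable sort may happen to preserve order on other inputs, but it gives no guarantee.)
Answer: Not stable


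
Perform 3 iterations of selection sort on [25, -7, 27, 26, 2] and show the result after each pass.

Pass 1: Select minimum -7 at index 1, swap -> [-7, 25, 27, 26, 2]
Pass 2: Select minimum 2 at index 4, swap -> [-7, 2, 27, 26, 25]
Pass 3: Select minimum 25 at index 4, swap -> [-7, 2, 25, 26, 27]


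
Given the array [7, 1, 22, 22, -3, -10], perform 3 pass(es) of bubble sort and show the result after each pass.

After pass 1: [1, 7, 22, -3, -10, 22] (3 swaps)
After pass 2: [1, 7, -3, -10, 22, 22] (2 swaps)
After pass 3: [1, -3, -10, 7, 22, 22] (2 swaps)
Total swaps: 7


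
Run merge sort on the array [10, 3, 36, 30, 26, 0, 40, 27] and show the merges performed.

Divide and conquer:
  Merge [10] + [3] -> [3, 10]
  Merge [36] + [30] -> [30, 36]
  Merge [3, 10] + [30, 36] -> [3, 10, 30, 36]
  Merge [26] + [0] -> [0, 26]
  Merge [40] + [27] -> [27, 40]
  Merge [0, 26] + [27, 40] -> [0, 26, 27, 40]
  Merge [3, 10, 30, 36] + [0, 26, 27, 40] -> [0, 3, 10, 26, 27, 30, 36, 40]


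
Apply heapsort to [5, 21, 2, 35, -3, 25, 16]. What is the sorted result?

Build heap: [35, 21, 25, 5, -3, 2, 16]
Extract 35: [25, 21, 16, 5, -3, 2, 35]
Extract 25: [21, 5, 16, 2, -3, 25, 35]
Extract 21: [16, 5, -3, 2, 21, 25, 35]
Extract 16: [5, 2, -3, 16, 21, 25, 35]
Extract 5: [2, -3, 5, 16, 21, 25, 35]
Extract 2: [-3, 2, 5, 16, 21, 25, 35]


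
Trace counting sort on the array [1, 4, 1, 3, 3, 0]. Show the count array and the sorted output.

Count array: [1, 2, 0, 2, 1]
(count[i] = number of elements equal to i)
Cumulative count: [1, 3, 3, 5, 6]
Sorted: [0, 1, 1, 3, 3, 4]


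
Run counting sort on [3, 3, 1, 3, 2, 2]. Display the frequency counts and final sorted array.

Count array: [0, 1, 2, 3]
(count[i] = number of elements equal to i)
Cumulative count: [0, 1, 3, 6]
Sorted: [1, 2, 2, 3, 3, 3]


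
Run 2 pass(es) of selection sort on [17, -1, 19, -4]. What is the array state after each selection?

Pass 1: Select minimum -4 at index 3, swap -> [-4, -1, 19, 17]
Pass 2: Select minimum -1 at index 1, swap -> [-4, -1, 19, 17]


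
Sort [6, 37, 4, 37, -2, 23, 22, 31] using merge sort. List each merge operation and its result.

Divide and conquer:
  Merge [6] + [37] -> [6, 37]
  Merge [4] + [37] -> [4, 37]
  Merge [6, 37] + [4, 37] -> [4, 6, 37, 37]
  Merge [-2] + [23] -> [-2, 23]
  Merge [22] + [31] -> [22, 31]
  Merge [-2, 23] + [22, 31] -> [-2, 22, 23, 31]
  Merge [4, 6, 37, 37] + [-2, 22, 23, 31] -> [-2, 4, 6, 22, 23, 31, 37, 37]


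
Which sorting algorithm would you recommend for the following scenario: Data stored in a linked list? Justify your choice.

Best choice: Merge sort
Reason: Merge sort doesn't require random access; can be done in O(1) extra space for linked lists


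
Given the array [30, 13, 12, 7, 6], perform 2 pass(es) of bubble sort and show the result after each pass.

After pass 1: [13, 12, 7, 6, 30] (4 swaps)
After pass 2: [12, 7, 6, 13, 30] (3 swaps)
Total swaps: 7


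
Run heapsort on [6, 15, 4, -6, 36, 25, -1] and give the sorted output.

Build heap: [36, 15, 25, -6, 6, 4, -1]
Extract 36: [25, 15, 4, -6, 6, -1, 36]
Extract 25: [15, 6, 4, -6, -1, 25, 36]
Extract 15: [6, -1, 4, -6, 15, 25, 36]
Extract 6: [4, -1, -6, 6, 15, 25, 36]
Extract 4: [-1, -6, 4, 6, 15, 25, 36]
Extract -1: [-6, -1, 4, 6, 15, 25, 36]


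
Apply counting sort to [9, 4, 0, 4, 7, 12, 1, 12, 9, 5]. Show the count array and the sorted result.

Count array: [1, 1, 0, 0, 2, 1, 0, 1, 0, 2, 0, 0, 2]
(count[i] = number of elements equal to i)
Cumulative count: [1, 2, 2, 2, 4, 5, 5, 6, 6, 8, 8, 8, 10]
Sorted: [0, 1, 4, 4, 5, 7, 9, 9, 12, 12]


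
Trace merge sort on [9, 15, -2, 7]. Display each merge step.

Divide and conquer:
  Merge [9] + [15] -> [9, 15]
  Merge [-2] + [7] -> [-2, 7]
  Merge [9, 15] + [-2, 7] -> [-2, 7, 9, 15]


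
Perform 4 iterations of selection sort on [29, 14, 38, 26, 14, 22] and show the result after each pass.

Pass 1: Select minimum 14 at index 1, swap -> [14, 29, 38, 26, 14, 22]
Pass 2: Select minimum 14 at index 4, swap -> [14, 14, 38, 26, 29, 22]
Pass 3: Select minimum 22 at index 5, swap -> [14, 14, 22, 26, 29, 38]
Pass 4: Select minimum 26 at index 3, swap -> [14, 14, 22, 26, 29, 38]


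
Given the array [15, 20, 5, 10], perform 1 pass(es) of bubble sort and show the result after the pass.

After pass 1: [15, 5, 10, 20] (2 swaps)
Total swaps: 2


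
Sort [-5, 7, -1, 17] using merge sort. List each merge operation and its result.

Divide and conquer:
  Merge [-5] + [7] -> [-5, 7]
  Merge [-1] + [17] -> [-1, 17]
  Merge [-5, 7] + [-1, 17] -> [-5, -1, 7, 17]


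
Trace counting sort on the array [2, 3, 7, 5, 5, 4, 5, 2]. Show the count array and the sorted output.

Count array: [0, 0, 2, 1, 1, 3, 0, 1]
(count[i] = number of elements equal to i)
Cumulative count: [0, 0, 2, 3, 4, 7, 7, 8]
Sorted: [2, 2, 3, 4, 5, 5, 5, 7]


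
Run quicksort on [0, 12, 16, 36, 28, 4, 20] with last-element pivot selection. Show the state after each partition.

Partition 1: pivot=20 at index 4 -> [0, 12, 16, 4, 20, 36, 28]
Partition 2: pivot=4 at index 1 -> [0, 4, 16, 12, 20, 36, 28]
Partition 3: pivot=12 at index 2 -> [0, 4, 12, 16, 20, 36, 28]
Partition 4: pivot=28 at index 5 -> [0, 4, 12, 16, 20, 28, 36]


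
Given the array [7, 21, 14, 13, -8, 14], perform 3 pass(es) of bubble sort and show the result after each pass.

After pass 1: [7, 14, 13, -8, 14, 21] (4 swaps)
After pass 2: [7, 13, -8, 14, 14, 21] (2 swaps)
After pass 3: [7, -8, 13, 14, 14, 21] (1 swaps)
Total swaps: 7


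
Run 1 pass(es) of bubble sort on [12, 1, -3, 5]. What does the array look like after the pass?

After pass 1: [1, -3, 5, 12] (3 swaps)
Total swaps: 3


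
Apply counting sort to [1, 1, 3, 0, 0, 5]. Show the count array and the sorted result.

Count array: [2, 2, 0, 1, 0, 1]
(count[i] = number of elements equal to i)
Cumulative count: [2, 4, 4, 5, 5, 6]
Sorted: [0, 0, 1, 1, 3, 5]


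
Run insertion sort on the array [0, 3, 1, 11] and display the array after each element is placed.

First element 0 is already 'sorted'
Insert 3: shifted 0 elements -> [0, 3, 1, 11]
Insert 1: shifted 1 elements -> [0, 1, 3, 11]
Insert 11: shifted 0 elements -> [0, 1, 3, 11]


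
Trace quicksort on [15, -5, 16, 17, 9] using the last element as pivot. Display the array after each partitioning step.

Partition 1: pivot=9 at index 1 -> [-5, 9, 16, 17, 15]
Partition 2: pivot=15 at index 2 -> [-5, 9, 15, 17, 16]
Partition 3: pivot=16 at index 3 -> [-5, 9, 15, 16, 17]


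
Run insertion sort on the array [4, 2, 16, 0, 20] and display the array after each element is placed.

First element 4 is already 'sorted'
Insert 2: shifted 1 elements -> [2, 4, 16, 0, 20]
Insert 16: shifted 0 elements -> [2, 4, 16, 0, 20]
Insert 0: shifted 3 elements -> [0, 2, 4, 16, 20]
Insert 20: shifted 0 elements -> [0, 2, 4, 16, 20]


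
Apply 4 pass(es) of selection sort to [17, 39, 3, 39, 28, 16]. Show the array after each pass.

Pass 1: Select minimum 3 at index 2, swap -> [3, 39, 17, 39, 28, 16]
Pass 2: Select minimum 16 at index 5, swap -> [3, 16, 17, 39, 28, 39]
Pass 3: Select minimum 17 at index 2, swap -> [3, 16, 17, 39, 28, 39]
Pass 4: Select minimum 28 at index 4, swap -> [3, 16, 17, 28, 39, 39]


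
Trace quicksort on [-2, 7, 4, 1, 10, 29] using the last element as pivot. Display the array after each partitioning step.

Partition 1: pivot=29 at index 5 -> [-2, 7, 4, 1, 10, 29]
Partition 2: pivot=10 at index 4 -> [-2, 7, 4, 1, 10, 29]
Partition 3: pivot=1 at index 1 -> [-2, 1, 4, 7, 10, 29]
Partition 4: pivot=7 at index 3 -> [-2, 1, 4, 7, 10, 29]


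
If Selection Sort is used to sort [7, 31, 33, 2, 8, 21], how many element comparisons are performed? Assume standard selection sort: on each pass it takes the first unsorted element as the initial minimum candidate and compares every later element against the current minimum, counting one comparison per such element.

Pass 1: scan indices 1..5 for the minimum = 5 comparison(s); min is 2, place at index 0 -> [2, 31, 33, 7, 8, 21]
Pass 2: scan indices 2..5 for the minimum = 4 comparison(s); min is 7, place at index 1 -> [2, 7, 33, 31, 8, 21]
Pass 3: scan indices 3..5 for the minimum = 3 comparison(s); min is 8, place at index 2 -> [2, 7, 8, 31, 33, 21]
Pass 4: scan indices 4..5 for the minimum = 2 comparison(s); min is 21, place at index 3 -> [2, 7, 8, 21, 33, 31]
Pass 5: scan indices 5..5 for the minimum = 1 comparison(s); min is 31, place at index 4 -> [2, 7, 8, 21, 31, 33]
Selection sort always scans the whole unsorted suffix, so the count is (n-1) + (n-2) + ... + 1 = n(n-1)/2 = 6*5/2 = 15 regardless of the input order.
Total comparisons: 5 + 4 + 3 + 2 + 1 = 15


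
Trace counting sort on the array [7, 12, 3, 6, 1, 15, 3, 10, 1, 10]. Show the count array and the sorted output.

Count array: [0, 2, 0, 2, 0, 0, 1, 1, 0, 0, 2, 0, 1, 0, 0, 1]
(count[i] = number of elements equal to i)
Cumulative count: [0, 2, 2, 4, 4, 4, 5, 6, 6, 6, 8, 8, 9, 9, 9, 10]
Sorted: [1, 1, 3, 3, 6, 7, 10, 10, 12, 15]


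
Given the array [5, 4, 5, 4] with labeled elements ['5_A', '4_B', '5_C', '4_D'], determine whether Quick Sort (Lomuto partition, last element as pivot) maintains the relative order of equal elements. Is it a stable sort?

Trace Quick Sort on the labeled array (the key is the number; the letter only tracks identity):
  Partition indices 0..3 around pivot 4_D -> [4_B, 4_D, 5_C, 5_A]
  Partition indices 2..3 around pivot 5_A -> [4_B, 4_D, 5_C, 5_A]
Final order: [4_B, 4_D, 5_C, 5_A]
Equal keys:
  value 4: originally 4_B, 4_D; after sorting 4_B, 4_D -> order preserved
  value 5: originally 5_A, 5_C; after sorting 5_C, 5_A -> order changed
Equal keys were reordered, so Quick Sort is not stable: partition swaps elements across long distances and can reorder equal keys. (One such input is enough; an unstable sort may happen to preserve order on other inputs, but it gives no guarantee.)
Answer: Not stable


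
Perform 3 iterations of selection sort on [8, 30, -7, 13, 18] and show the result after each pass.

Pass 1: Select minimum -7 at index 2, swap -> [-7, 30, 8, 13, 18]
Pass 2: Select minimum 8 at index 2, swap -> [-7, 8, 30, 13, 18]
Pass 3: Select minimum 13 at index 3, swap -> [-7, 8, 13, 30, 18]


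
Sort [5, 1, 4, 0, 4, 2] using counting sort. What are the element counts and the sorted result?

Count array: [1, 1, 1, 0, 2, 1]
(count[i] = number of elements equal to i)
Cumulative count: [1, 2, 3, 3, 5, 6]
Sorted: [0, 1, 2, 4, 4, 5]


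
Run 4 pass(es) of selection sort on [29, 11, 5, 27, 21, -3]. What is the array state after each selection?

Pass 1: Select minimum -3 at index 5, swap -> [-3, 11, 5, 27, 21, 29]
Pass 2: Select minimum 5 at index 2, swap -> [-3, 5, 11, 27, 21, 29]
Pass 3: Select minimum 11 at index 2, swap -> [-3, 5, 11, 27, 21, 29]
Pass 4: Select minimum 21 at index 4, swap -> [-3, 5, 11, 21, 27, 29]


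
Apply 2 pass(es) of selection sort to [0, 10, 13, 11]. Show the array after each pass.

Pass 1: Select minimum 0 at index 0, swap -> [0, 10, 13, 11]
Pass 2: Select minimum 10 at index 1, swap -> [0, 10, 13, 11]


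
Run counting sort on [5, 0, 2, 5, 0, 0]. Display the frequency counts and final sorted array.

Count array: [3, 0, 1, 0, 0, 2]
(count[i] = number of elements equal to i)
Cumulative count: [3, 3, 4, 4, 4, 6]
Sorted: [0, 0, 0, 2, 5, 5]


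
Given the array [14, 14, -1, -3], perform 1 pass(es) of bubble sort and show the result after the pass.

After pass 1: [14, -1, -3, 14] (2 swaps)
Total swaps: 2


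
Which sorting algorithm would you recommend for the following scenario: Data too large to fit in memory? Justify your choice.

Best choice: External merge sort
Reason: Minimizes disk I/O by sequential reads/writes


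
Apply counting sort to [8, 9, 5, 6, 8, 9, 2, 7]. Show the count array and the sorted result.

Count array: [0, 0, 1, 0, 0, 1, 1, 1, 2, 2]
(count[i] = number of elements equal to i)
Cumulative count: [0, 0, 1, 1, 1, 2, 3, 4, 6, 8]
Sorted: [2, 5, 6, 7, 8, 8, 9, 9]


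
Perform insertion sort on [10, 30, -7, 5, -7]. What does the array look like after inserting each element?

First element 10 is already 'sorted'
Insert 30: shifted 0 elements -> [10, 30, -7, 5, -7]
Insert -7: shifted 2 elements -> [-7, 10, 30, 5, -7]
Insert 5: shifted 2 elements -> [-7, 5, 10, 30, -7]
Insert -7: shifted 3 elements -> [-7, -7, 5, 10, 30]


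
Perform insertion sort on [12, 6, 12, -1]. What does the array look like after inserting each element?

First element 12 is already 'sorted'
Insert 6: shifted 1 elements -> [6, 12, 12, -1]
Insert 12: shifted 0 elements -> [6, 12, 12, -1]
Insert -1: shifted 3 elements -> [-1, 6, 12, 12]


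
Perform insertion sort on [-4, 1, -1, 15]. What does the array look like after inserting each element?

First element -4 is already 'sorted'
Insert 1: shifted 0 elements -> [-4, 1, -1, 15]
Insert -1: shifted 1 elements -> [-4, -1, 1, 15]
Insert 15: shifted 0 elements -> [-4, -1, 1, 15]


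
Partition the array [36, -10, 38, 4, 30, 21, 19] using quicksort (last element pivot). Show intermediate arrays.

Partition 1: pivot=19 at index 2 -> [-10, 4, 19, 36, 30, 21, 38]
Partition 2: pivot=4 at index 1 -> [-10, 4, 19, 36, 30, 21, 38]
Partition 3: pivot=38 at index 6 -> [-10, 4, 19, 36, 30, 21, 38]
Partition 4: pivot=21 at index 3 -> [-10, 4, 19, 21, 30, 36, 38]
Partition 5: pivot=36 at index 5 -> [-10, 4, 19, 21, 30, 36, 38]


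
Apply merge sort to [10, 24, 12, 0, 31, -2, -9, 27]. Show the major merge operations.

Divide and conquer:
  Merge [10] + [24] -> [10, 24]
  Merge [12] + [0] -> [0, 12]
  Merge [10, 24] + [0, 12] -> [0, 10, 12, 24]
  Merge [31] + [-2] -> [-2, 31]
  Merge [-9] + [27] -> [-9, 27]
  Merge [-2, 31] + [-9, 27] -> [-9, -2, 27, 31]
  Merge [0, 10, 12, 24] + [-9, -2, 27, 31] -> [-9, -2, 0, 10, 12, 24, 27, 31]


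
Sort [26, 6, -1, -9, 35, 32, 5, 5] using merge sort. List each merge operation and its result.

Divide and conquer:
  Merge [26] + [6] -> [6, 26]
  Merge [-1] + [-9] -> [-9, -1]
  Merge [6, 26] + [-9, -1] -> [-9, -1, 6, 26]
  Merge [35] + [32] -> [32, 35]
  Merge [5] + [5] -> [5, 5]
  Merge [32, 35] + [5, 5] -> [5, 5, 32, 35]
  Merge [-9, -1, 6, 26] + [5, 5, 32, 35] -> [-9, -1, 5, 5, 6, 26, 32, 35]


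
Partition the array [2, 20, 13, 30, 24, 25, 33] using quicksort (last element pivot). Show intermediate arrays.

Partition 1: pivot=33 at index 6 -> [2, 20, 13, 30, 24, 25, 33]
Partition 2: pivot=25 at index 4 -> [2, 20, 13, 24, 25, 30, 33]
Partition 3: pivot=24 at index 3 -> [2, 20, 13, 24, 25, 30, 33]
Partition 4: pivot=13 at index 1 -> [2, 13, 20, 24, 25, 30, 33]


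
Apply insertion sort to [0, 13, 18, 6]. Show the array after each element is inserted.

First element 0 is already 'sorted'
Insert 13: shifted 0 elements -> [0, 13, 18, 6]
Insert 18: shifted 0 elements -> [0, 13, 18, 6]
Insert 6: shifted 2 elements -> [0, 6, 13, 18]


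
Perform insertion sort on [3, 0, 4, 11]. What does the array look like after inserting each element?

First element 3 is already 'sorted'
Insert 0: shifted 1 elements -> [0, 3, 4, 11]
Insert 4: shifted 0 elements -> [0, 3, 4, 11]
Insert 11: shifted 0 elements -> [0, 3, 4, 11]


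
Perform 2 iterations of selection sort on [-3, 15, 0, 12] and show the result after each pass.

Pass 1: Select minimum -3 at index 0, swap -> [-3, 15, 0, 12]
Pass 2: Select minimum 0 at index 2, swap -> [-3, 0, 15, 12]


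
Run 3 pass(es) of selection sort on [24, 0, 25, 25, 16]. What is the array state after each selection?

Pass 1: Select minimum 0 at index 1, swap -> [0, 24, 25, 25, 16]
Pass 2: Select minimum 16 at index 4, swap -> [0, 16, 25, 25, 24]
Pass 3: Select minimum 24 at index 4, swap -> [0, 16, 24, 25, 25]


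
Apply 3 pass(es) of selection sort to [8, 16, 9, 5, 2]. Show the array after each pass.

Pass 1: Select minimum 2 at index 4, swap -> [2, 16, 9, 5, 8]
Pass 2: Select minimum 5 at index 3, swap -> [2, 5, 9, 16, 8]
Pass 3: Select minimum 8 at index 4, swap -> [2, 5, 8, 16, 9]


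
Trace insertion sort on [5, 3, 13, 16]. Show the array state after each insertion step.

First element 5 is already 'sorted'
Insert 3: shifted 1 elements -> [3, 5, 13, 16]
Insert 13: shifted 0 elements -> [3, 5, 13, 16]
Insert 16: shifted 0 elements -> [3, 5, 13, 16]


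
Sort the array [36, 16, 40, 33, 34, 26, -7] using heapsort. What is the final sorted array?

Build heap: [40, 34, 36, 33, 16, 26, -7]
Extract 40: [36, 34, 26, 33, 16, -7, 40]
Extract 36: [34, 33, 26, -7, 16, 36, 40]
Extract 34: [33, 16, 26, -7, 34, 36, 40]
Extract 33: [26, 16, -7, 33, 34, 36, 40]
Extract 26: [16, -7, 26, 33, 34, 36, 40]
Extract 16: [-7, 16, 26, 33, 34, 36, 40]


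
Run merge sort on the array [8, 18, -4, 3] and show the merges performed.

Divide and conquer:
  Merge [8] + [18] -> [8, 18]
  Merge [-4] + [3] -> [-4, 3]
  Merge [8, 18] + [-4, 3] -> [-4, 3, 8, 18]


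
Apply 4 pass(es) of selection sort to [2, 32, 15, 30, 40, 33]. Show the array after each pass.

Pass 1: Select minimum 2 at index 0, swap -> [2, 32, 15, 30, 40, 33]
Pass 2: Select minimum 15 at index 2, swap -> [2, 15, 32, 30, 40, 33]
Pass 3: Select minimum 30 at index 3, swap -> [2, 15, 30, 32, 40, 33]
Pass 4: Select minimum 32 at index 3, swap -> [2, 15, 30, 32, 40, 33]


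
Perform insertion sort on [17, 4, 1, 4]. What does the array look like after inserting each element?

First element 17 is already 'sorted'
Insert 4: shifted 1 elements -> [4, 17, 1, 4]
Insert 1: shifted 2 elements -> [1, 4, 17, 4]
Insert 4: shifted 1 elements -> [1, 4, 4, 17]


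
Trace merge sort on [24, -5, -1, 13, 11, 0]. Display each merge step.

Divide and conquer:
  Merge [-5] + [-1] -> [-5, -1]
  Merge [24] + [-5, -1] -> [-5, -1, 24]
  Merge [11] + [0] -> [0, 11]
  Merge [13] + [0, 11] -> [0, 11, 13]
  Merge [-5, -1, 24] + [0, 11, 13] -> [-5, -1, 0, 11, 13, 24]


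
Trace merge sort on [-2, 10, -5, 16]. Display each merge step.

Divide and conquer:
  Merge [-2] + [10] -> [-2, 10]
  Merge [-5] + [16] -> [-5, 16]
  Merge [-2, 10] + [-5, 16] -> [-5, -2, 10, 16]


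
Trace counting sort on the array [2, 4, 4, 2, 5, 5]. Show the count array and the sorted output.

Count array: [0, 0, 2, 0, 2, 2]
(count[i] = number of elements equal to i)
Cumulative count: [0, 0, 2, 2, 4, 6]
Sorted: [2, 2, 4, 4, 5, 5]


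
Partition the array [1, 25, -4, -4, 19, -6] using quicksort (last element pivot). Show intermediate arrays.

Partition 1: pivot=-6 at index 0 -> [-6, 25, -4, -4, 19, 1]
Partition 2: pivot=1 at index 3 -> [-6, -4, -4, 1, 19, 25]
Partition 3: pivot=-4 at index 2 -> [-6, -4, -4, 1, 19, 25]
Partition 4: pivot=25 at index 5 -> [-6, -4, -4, 1, 19, 25]


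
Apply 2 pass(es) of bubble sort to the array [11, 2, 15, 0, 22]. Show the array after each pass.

After pass 1: [2, 11, 0, 15, 22] (2 swaps)
After pass 2: [2, 0, 11, 15, 22] (1 swaps)
Total swaps: 3


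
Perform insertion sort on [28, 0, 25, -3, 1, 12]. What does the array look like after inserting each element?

First element 28 is already 'sorted'
Insert 0: shifted 1 elements -> [0, 28, 25, -3, 1, 12]
Insert 25: shifted 1 elements -> [0, 25, 28, -3, 1, 12]
Insert -3: shifted 3 elements -> [-3, 0, 25, 28, 1, 12]
Insert 1: shifted 2 elements -> [-3, 0, 1, 25, 28, 12]
Insert 12: shifted 2 elements -> [-3, 0, 1, 12, 25, 28]


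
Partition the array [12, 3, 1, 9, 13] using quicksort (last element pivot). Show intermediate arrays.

Partition 1: pivot=13 at index 4 -> [12, 3, 1, 9, 13]
Partition 2: pivot=9 at index 2 -> [3, 1, 9, 12, 13]
Partition 3: pivot=1 at index 0 -> [1, 3, 9, 12, 13]


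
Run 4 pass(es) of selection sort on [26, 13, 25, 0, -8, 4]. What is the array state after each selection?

Pass 1: Select minimum -8 at index 4, swap -> [-8, 13, 25, 0, 26, 4]
Pass 2: Select minimum 0 at index 3, swap -> [-8, 0, 25, 13, 26, 4]
Pass 3: Select minimum 4 at index 5, swap -> [-8, 0, 4, 13, 26, 25]
Pass 4: Select minimum 13 at index 3, swap -> [-8, 0, 4, 13, 26, 25]


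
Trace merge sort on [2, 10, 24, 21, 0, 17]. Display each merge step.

Divide and conquer:
  Merge [10] + [24] -> [10, 24]
  Merge [2] + [10, 24] -> [2, 10, 24]
  Merge [0] + [17] -> [0, 17]
  Merge [21] + [0, 17] -> [0, 17, 21]
  Merge [2, 10, 24] + [0, 17, 21] -> [0, 2, 10, 17, 21, 24]


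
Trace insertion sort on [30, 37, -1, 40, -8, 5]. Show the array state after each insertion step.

First element 30 is already 'sorted'
Insert 37: shifted 0 elements -> [30, 37, -1, 40, -8, 5]
Insert -1: shifted 2 elements -> [-1, 30, 37, 40, -8, 5]
Insert 40: shifted 0 elements -> [-1, 30, 37, 40, -8, 5]
Insert -8: shifted 4 elements -> [-8, -1, 30, 37, 40, 5]
Insert 5: shifted 3 elements -> [-8, -1, 5, 30, 37, 40]


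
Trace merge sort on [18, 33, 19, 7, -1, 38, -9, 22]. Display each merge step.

Divide and conquer:
  Merge [18] + [33] -> [18, 33]
  Merge [19] + [7] -> [7, 19]
  Merge [18, 33] + [7, 19] -> [7, 18, 19, 33]
  Merge [-1] + [38] -> [-1, 38]
  Merge [-9] + [22] -> [-9, 22]
  Merge [-1, 38] + [-9, 22] -> [-9, -1, 22, 38]
  Merge [7, 18, 19, 33] + [-9, -1, 22, 38] -> [-9, -1, 7, 18, 19, 22, 33, 38]


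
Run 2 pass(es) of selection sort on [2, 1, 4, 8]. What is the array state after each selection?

Pass 1: Select minimum 1 at index 1, swap -> [1, 2, 4, 8]
Pass 2: Select minimum 2 at index 1, swap -> [1, 2, 4, 8]


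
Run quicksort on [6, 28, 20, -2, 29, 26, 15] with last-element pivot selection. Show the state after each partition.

Partition 1: pivot=15 at index 2 -> [6, -2, 15, 28, 29, 26, 20]
Partition 2: pivot=-2 at index 0 -> [-2, 6, 15, 28, 29, 26, 20]
Partition 3: pivot=20 at index 3 -> [-2, 6, 15, 20, 29, 26, 28]
Partition 4: pivot=28 at index 5 -> [-2, 6, 15, 20, 26, 28, 29]


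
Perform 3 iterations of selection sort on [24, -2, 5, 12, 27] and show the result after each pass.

Pass 1: Select minimum -2 at index 1, swap -> [-2, 24, 5, 12, 27]
Pass 2: Select minimum 5 at index 2, swap -> [-2, 5, 24, 12, 27]
Pass 3: Select minimum 12 at index 3, swap -> [-2, 5, 12, 24, 27]


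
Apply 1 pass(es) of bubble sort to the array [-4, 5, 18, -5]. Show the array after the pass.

After pass 1: [-4, 5, -5, 18] (1 swaps)
Total swaps: 1


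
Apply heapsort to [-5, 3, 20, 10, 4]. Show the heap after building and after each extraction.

Build heap: [20, 10, -5, 3, 4]
Extract 20: [10, 4, -5, 3, 20]
Extract 10: [4, 3, -5, 10, 20]
Extract 4: [3, -5, 4, 10, 20]
Extract 3: [-5, 3, 4, 10, 20]


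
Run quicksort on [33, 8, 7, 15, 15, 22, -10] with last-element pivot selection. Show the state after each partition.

Partition 1: pivot=-10 at index 0 -> [-10, 8, 7, 15, 15, 22, 33]
Partition 2: pivot=33 at index 6 -> [-10, 8, 7, 15, 15, 22, 33]
Partition 3: pivot=22 at index 5 -> [-10, 8, 7, 15, 15, 22, 33]
Partition 4: pivot=15 at index 4 -> [-10, 8, 7, 15, 15, 22, 33]
Partition 5: pivot=15 at index 3 -> [-10, 8, 7, 15, 15, 22, 33]
Partition 6: pivot=7 at index 1 -> [-10, 7, 8, 15, 15, 22, 33]


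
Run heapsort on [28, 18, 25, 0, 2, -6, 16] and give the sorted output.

Build heap: [28, 18, 25, 0, 2, -6, 16]
Extract 28: [25, 18, 16, 0, 2, -6, 28]
Extract 25: [18, 2, 16, 0, -6, 25, 28]
Extract 18: [16, 2, -6, 0, 18, 25, 28]
Extract 16: [2, 0, -6, 16, 18, 25, 28]
Extract 2: [0, -6, 2, 16, 18, 25, 28]
Extract 0: [-6, 0, 2, 16, 18, 25, 28]


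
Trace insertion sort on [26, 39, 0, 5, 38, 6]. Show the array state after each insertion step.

First element 26 is already 'sorted'
Insert 39: shifted 0 elements -> [26, 39, 0, 5, 38, 6]
Insert 0: shifted 2 elements -> [0, 26, 39, 5, 38, 6]
Insert 5: shifted 2 elements -> [0, 5, 26, 39, 38, 6]
Insert 38: shifted 1 elements -> [0, 5, 26, 38, 39, 6]
Insert 6: shifted 3 elements -> [0, 5, 6, 26, 38, 39]


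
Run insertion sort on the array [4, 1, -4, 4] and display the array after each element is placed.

First element 4 is already 'sorted'
Insert 1: shifted 1 elements -> [1, 4, -4, 4]
Insert -4: shifted 2 elements -> [-4, 1, 4, 4]
Insert 4: shifted 0 elements -> [-4, 1, 4, 4]


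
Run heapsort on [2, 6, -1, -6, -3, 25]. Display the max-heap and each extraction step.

Build heap: [25, 6, 2, -6, -3, -1]
Extract 25: [6, -1, 2, -6, -3, 25]
Extract 6: [2, -1, -3, -6, 6, 25]
Extract 2: [-1, -6, -3, 2, 6, 25]
Extract -1: [-3, -6, -1, 2, 6, 25]
Extract -3: [-6, -3, -1, 2, 6, 25]


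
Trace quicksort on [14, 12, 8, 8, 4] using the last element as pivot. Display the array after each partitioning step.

Partition 1: pivot=4 at index 0 -> [4, 12, 8, 8, 14]
Partition 2: pivot=14 at index 4 -> [4, 12, 8, 8, 14]
Partition 3: pivot=8 at index 2 -> [4, 8, 8, 12, 14]


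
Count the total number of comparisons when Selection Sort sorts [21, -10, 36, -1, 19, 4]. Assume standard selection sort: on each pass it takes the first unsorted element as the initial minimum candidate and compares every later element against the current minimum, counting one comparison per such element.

Pass 1: scan indices 1..5 for the minimum = 5 comparison(s); min is -10, place at index 0 -> [-10, 21, 36, -1, 19, 4]
Pass 2: scan indices 2..5 for the minimum = 4 comparison(s); min is -1, place at index 1 -> [-10, -1, 36, 21, 19, 4]
Pass 3: scan indices 3..5 for the minimum = 3 comparison(s); min is 4, place at index 2 -> [-10, -1, 4, 21, 19, 36]
Pass 4: scan indices 4..5 for the minimum = 2 comparison(s); min is 19, place at index 3 -> [-10, -1, 4, 19, 21, 36]
Pass 5: scan indices 5..5 for the minimum = 1 comparison(s); min is 21, place at index 4 -> [-10, -1, 4, 19, 21, 36]
Selection sort always scans the whole unsorted suffix, so the count is (n-1) + (n-2) + ... + 1 = n(n-1)/2 = 6*5/2 = 15 regardless of the input order.
Total comparisons: 5 + 4 + 3 + 2 + 1 = 15


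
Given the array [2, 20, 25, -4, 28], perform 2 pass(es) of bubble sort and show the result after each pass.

After pass 1: [2, 20, -4, 25, 28] (1 swaps)
After pass 2: [2, -4, 20, 25, 28] (1 swaps)
Total swaps: 2


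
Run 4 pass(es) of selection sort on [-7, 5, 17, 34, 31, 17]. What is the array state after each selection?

Pass 1: Select minimum -7 at index 0, swap -> [-7, 5, 17, 34, 31, 17]
Pass 2: Select minimum 5 at index 1, swap -> [-7, 5, 17, 34, 31, 17]
Pass 3: Select minimum 17 at index 2, swap -> [-7, 5, 17, 34, 31, 17]
Pass 4: Select minimum 17 at index 5, swap -> [-7, 5, 17, 17, 31, 34]


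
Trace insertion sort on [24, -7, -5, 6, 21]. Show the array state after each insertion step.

First element 24 is already 'sorted'
Insert -7: shifted 1 elements -> [-7, 24, -5, 6, 21]
Insert -5: shifted 1 elements -> [-7, -5, 24, 6, 21]
Insert 6: shifted 1 elements -> [-7, -5, 6, 24, 21]
Insert 21: shifted 1 elements -> [-7, -5, 6, 21, 24]


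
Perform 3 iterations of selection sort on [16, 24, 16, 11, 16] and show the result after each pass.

Pass 1: Select minimum 11 at index 3, swap -> [11, 24, 16, 16, 16]
Pass 2: Select minimum 16 at index 2, swap -> [11, 16, 24, 16, 16]
Pass 3: Select minimum 16 at index 3, swap -> [11, 16, 16, 24, 16]


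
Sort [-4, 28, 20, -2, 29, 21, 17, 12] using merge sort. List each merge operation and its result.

Divide and conquer:
  Merge [-4] + [28] -> [-4, 28]
  Merge [20] + [-2] -> [-2, 20]
  Merge [-4, 28] + [-2, 20] -> [-4, -2, 20, 28]
  Merge [29] + [21] -> [21, 29]
  Merge [17] + [12] -> [12, 17]
  Merge [21, 29] + [12, 17] -> [12, 17, 21, 29]
  Merge [-4, -2, 20, 28] + [12, 17, 21, 29] -> [-4, -2, 12, 17, 20, 21, 28, 29]


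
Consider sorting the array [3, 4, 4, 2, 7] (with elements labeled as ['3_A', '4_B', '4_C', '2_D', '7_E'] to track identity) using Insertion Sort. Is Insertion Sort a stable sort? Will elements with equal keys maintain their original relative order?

Trace Insertion Sort on the labeled array (the key is the number; the letter only tracks identity):
  Insert 4_B at index 1: [3_A, 4_B, 4_C, 2_D, 7_E]
  Insert 4_C at index 2: [3_A, 4_B, 4_C, 2_D, 7_E]
  Insert 2_D at index 0: [2_D, 3_A, 4_B, 4_C, 7_E]
  Insert 7_E at index 4: [2_D, 3_A, 4_B, 4_C, 7_E]
Final order: [2_D, 3_A, 4_B, 4_C, 7_E]
Equal keys:
  value 4: originally 4_B, 4_C; after sorting 4_B, 4_C -> order preserved
All equal keys kept their original relative order. Insertion Sort is stable: elements are shifted only while they are strictly greater than the key, so a key is inserted after any equal elements already placed.
Answer: Stable
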